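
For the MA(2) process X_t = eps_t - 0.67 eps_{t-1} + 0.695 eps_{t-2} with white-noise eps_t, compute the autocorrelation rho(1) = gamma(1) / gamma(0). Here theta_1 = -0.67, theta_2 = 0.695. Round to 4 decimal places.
\rho(1) = -0.5878

For an MA(q) process with theta_0 = 1, the autocovariance is
  gamma(k) = sigma^2 * sum_{i=0..q-k} theta_i * theta_{i+k},
and rho(k) = gamma(k) / gamma(0). Sigma^2 cancels.
  numerator   = (1)*(-0.67) + (-0.67)*(0.695) = -1.13565.
  denominator = (1)^2 + (-0.67)^2 + (0.695)^2 = 1.931925.
  rho(1) = -1.13565 / 1.931925 = -0.5878.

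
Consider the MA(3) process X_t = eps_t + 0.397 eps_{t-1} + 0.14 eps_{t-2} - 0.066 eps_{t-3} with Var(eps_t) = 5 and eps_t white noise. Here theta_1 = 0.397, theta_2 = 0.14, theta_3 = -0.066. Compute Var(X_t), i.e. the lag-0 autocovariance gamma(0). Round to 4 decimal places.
\gamma(0) = 5.9078

For an MA(q) process X_t = eps_t + sum_i theta_i eps_{t-i} with
Var(eps_t) = sigma^2, the variance is
  gamma(0) = sigma^2 * (1 + sum_i theta_i^2).
  sum_i theta_i^2 = (0.397)^2 + (0.14)^2 + (-0.066)^2 = 0.157609 + 0.0196 + 0.004356 = 0.181565.
  gamma(0) = 5 * (1 + 0.181565) = 5 * 1.181565 = 5.907825, which rounds to 5.9078.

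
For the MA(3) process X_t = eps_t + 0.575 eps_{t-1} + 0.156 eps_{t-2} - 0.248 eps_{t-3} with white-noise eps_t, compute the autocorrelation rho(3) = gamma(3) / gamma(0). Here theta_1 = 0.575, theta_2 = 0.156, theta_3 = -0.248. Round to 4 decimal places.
\rho(3) = -0.1751

For an MA(q) process with theta_0 = 1, the autocovariance is
  gamma(k) = sigma^2 * sum_{i=0..q-k} theta_i * theta_{i+k},
and rho(k) = gamma(k) / gamma(0). Sigma^2 cancels.
  numerator   = (1)*(-0.248) = -0.248.
  denominator = (1)^2 + (0.575)^2 + (0.156)^2 + (-0.248)^2 = 1.416465.
  rho(3) = -0.248 / 1.416465 = -0.1751.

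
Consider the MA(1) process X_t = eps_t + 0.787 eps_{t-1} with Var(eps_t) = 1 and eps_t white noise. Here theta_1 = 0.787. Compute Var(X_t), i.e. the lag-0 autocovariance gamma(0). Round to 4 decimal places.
\gamma(0) = 1.6194

For an MA(q) process X_t = eps_t + sum_i theta_i eps_{t-i} with
Var(eps_t) = sigma^2, the variance is
  gamma(0) = sigma^2 * (1 + sum_i theta_i^2).
  sum_i theta_i^2 = (0.787)^2 = 0.619369.
  gamma(0) = 1 * (1 + 0.619369) = 1 * 1.619369 = 1.619369, which rounds to 1.6194.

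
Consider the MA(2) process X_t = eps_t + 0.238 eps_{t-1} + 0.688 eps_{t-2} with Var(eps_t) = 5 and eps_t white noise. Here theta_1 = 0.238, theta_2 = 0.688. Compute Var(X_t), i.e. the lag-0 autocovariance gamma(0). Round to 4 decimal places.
\gamma(0) = 7.6499

For an MA(q) process X_t = eps_t + sum_i theta_i eps_{t-i} with
Var(eps_t) = sigma^2, the variance is
  gamma(0) = sigma^2 * (1 + sum_i theta_i^2).
  sum_i theta_i^2 = (0.238)^2 + (0.688)^2 = 0.056644 + 0.473344 = 0.529988.
  gamma(0) = 5 * (1 + 0.529988) = 5 * 1.529988 = 7.64994, which rounds to 7.6499.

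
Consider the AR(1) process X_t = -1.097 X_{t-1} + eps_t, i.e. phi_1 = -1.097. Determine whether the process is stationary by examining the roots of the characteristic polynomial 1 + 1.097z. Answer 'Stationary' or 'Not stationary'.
\text{Not stationary}

The AR(p) characteristic polynomial is P(z) = 1 + 1.097z.
Stationarity requires all roots to lie outside the unit circle, i.e. |z| > 1 for every root.
This is linear in z: 1 + (1.097) z = 0  =>  z = -1/(1.097) = -0.911577,  |z| = 0.911577.
Moduli of all roots: 0.9116.
All moduli strictly greater than 1? No.
Verdict: Not stationary.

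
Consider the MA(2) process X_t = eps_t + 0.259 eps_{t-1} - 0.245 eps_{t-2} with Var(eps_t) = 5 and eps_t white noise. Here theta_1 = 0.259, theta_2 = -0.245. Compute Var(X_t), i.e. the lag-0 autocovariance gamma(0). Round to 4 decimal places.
\gamma(0) = 5.6355

For an MA(q) process X_t = eps_t + sum_i theta_i eps_{t-i} with
Var(eps_t) = sigma^2, the variance is
  gamma(0) = sigma^2 * (1 + sum_i theta_i^2).
  sum_i theta_i^2 = (0.259)^2 + (-0.245)^2 = 0.067081 + 0.060025 = 0.127106.
  gamma(0) = 5 * (1 + 0.127106) = 5 * 1.127106 = 5.63553, which rounds to 5.6355.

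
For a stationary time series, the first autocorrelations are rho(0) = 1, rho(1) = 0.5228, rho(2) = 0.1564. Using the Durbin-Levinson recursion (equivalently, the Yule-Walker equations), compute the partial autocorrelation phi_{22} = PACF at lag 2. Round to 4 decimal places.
\phi_{22} = -0.1609

The PACF at lag k is phi_{kk}, the last component of the solution
to the Yule-Walker system G_k phi = r_k where
  (G_k)_{ij} = rho(|i - j|), (r_k)_i = rho(i), i,j = 1..k.
Equivalently, Durbin-Levinson gives phi_{kk} iteratively:
  phi_{11} = rho(1)
  phi_{kk} = [rho(k) - sum_{j=1..k-1} phi_{k-1,j} rho(k-j)]
            / [1 - sum_{j=1..k-1} phi_{k-1,j} rho(j)],
  phi_{k,j} = phi_{k-1,j} - phi_{kk} phi_{k-1,k-j},  j = 1..k-1.
Step k = 1:
  phi_11 = rho(1) = 0.5228.
Step k = 2:
  phi_22 = [rho(2) - phi_11 rho(1)] / [1 - phi_11 rho(1)] = [0.1564 - (0.5228)(0.5228)] / [1 - (0.5228)(0.5228)]
         = -0.11691984 / 0.72668016 = -0.1609.
Therefore phi_{22} = -0.1609.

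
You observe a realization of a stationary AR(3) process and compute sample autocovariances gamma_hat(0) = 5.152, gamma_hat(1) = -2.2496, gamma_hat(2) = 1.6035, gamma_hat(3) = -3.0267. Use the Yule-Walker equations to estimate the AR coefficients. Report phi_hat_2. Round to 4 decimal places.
\hat\phi_{2} = -0.0420

The Yule-Walker equations for an AR(p) process read, in matrix form,
  Gamma_p phi = r_p,   with   (Gamma_p)_{ij} = gamma(|i - j|),
                       (r_p)_i = gamma(i),   i,j = 1..p.
Substitute the sample gammas (Toeplitz matrix and right-hand side of size 3):
  Gamma_p = [[5.152, -2.2496, 1.6035], [-2.2496, 5.152, -2.2496], [1.6035, -2.2496, 5.152]]
  r_p     = [-2.2496, 1.6035, -3.0267]
Written out (R1..R3):
  (R1) 5.152 phi_1 - 2.2496 phi_2 + 1.6035 phi_3 = -2.2496
  (R2) -2.2496 phi_1 + 5.152 phi_2 - 2.2496 phi_3 = 1.6035
  (R3) 1.6035 phi_1 - 2.2496 phi_2 + 5.152 phi_3 = -3.0267
Gaussian elimination:
  R2 <- R2 - (-2.2496/5.152) R1 = R2 - (-0.436646) R1:  4.169721 phi_2 - 1.549438 phi_3 = 0.621221
  R3 <- R3 - (1.6035/5.152) R1 = R3 - (0.311238) R1:  -1.549438 phi_2 + 4.652929 phi_3 = -2.326538
  R3 <- R3 - (-1.549438/4.169721) R2 = R3 - (-0.371593) R2:  4.077169 phi_3 = -2.095697
Back-substitution:
  phi_hat_3 = -2.095697 / 4.077169 = -0.514008
  phi_hat_2 = (0.621221 - (-1.549438)(-0.514008)) / 4.169721 = -0.042018
  phi_hat_1 = (-2.2496 - (-2.2496)(-0.042018) - (1.6035)(-0.514008)) / 5.152 = -0.295014
So phi_hat = [-0.2950, -0.0420, -0.5140].
Therefore phi_hat_2 = -0.0420.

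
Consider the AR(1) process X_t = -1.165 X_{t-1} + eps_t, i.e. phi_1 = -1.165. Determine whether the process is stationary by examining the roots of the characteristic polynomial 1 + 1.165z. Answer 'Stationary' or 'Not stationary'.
\text{Not stationary}

The AR(p) characteristic polynomial is P(z) = 1 + 1.165z.
Stationarity requires all roots to lie outside the unit circle, i.e. |z| > 1 for every root.
This is linear in z: 1 + (1.165) z = 0  =>  z = -1/(1.165) = -0.858369,  |z| = 0.858369.
Moduli of all roots: 0.8584.
All moduli strictly greater than 1? No.
Verdict: Not stationary.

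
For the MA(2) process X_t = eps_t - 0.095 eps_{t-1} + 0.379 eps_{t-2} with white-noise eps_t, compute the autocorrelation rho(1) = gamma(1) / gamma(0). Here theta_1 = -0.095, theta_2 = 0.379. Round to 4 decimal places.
\rho(1) = -0.1137

For an MA(q) process with theta_0 = 1, the autocovariance is
  gamma(k) = sigma^2 * sum_{i=0..q-k} theta_i * theta_{i+k},
and rho(k) = gamma(k) / gamma(0). Sigma^2 cancels.
  numerator   = (1)*(-0.095) + (-0.095)*(0.379) = -0.131005.
  denominator = (1)^2 + (-0.095)^2 + (0.379)^2 = 1.152666.
  rho(1) = -0.131005 / 1.152666 = -0.1137.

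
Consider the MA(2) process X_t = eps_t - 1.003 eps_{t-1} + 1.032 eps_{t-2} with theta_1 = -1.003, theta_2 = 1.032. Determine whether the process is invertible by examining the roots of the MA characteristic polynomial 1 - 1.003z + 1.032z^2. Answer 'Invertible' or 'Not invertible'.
\text{Not invertible}

The MA(q) characteristic polynomial is P(z) = 1 - 1.003z + 1.032z^2.
Invertibility requires all roots to lie outside the unit circle, i.e. |z| > 1 for every root.
Set 1 + (-1.003) z + (1.032) z^2 = 0, i.e. a z^2 + b z + c = 0 with a = 1.032, b = -1.003, c = 1.
Discriminant D = b^2 - 4ac = (-1.003)^2 - 4*(1.032)*1 = 1.006009 - (4.128) = -3.121991.
D < 0, so the roots are the complex-conjugate pair z = (-b +/- i sqrt(-D)) / (2a) = 0.4859 +/- 0.8561i.
For a conjugate pair |z|^2 = z * conj(z) = (product of roots) = c/a = 1/(1.032) = 0.968992, so |z| = sqrt(0.968992) = 0.9844 for both roots.
Moduli of all roots: 0.9844, 0.9844.
All moduli strictly greater than 1? No.
Verdict: Not invertible.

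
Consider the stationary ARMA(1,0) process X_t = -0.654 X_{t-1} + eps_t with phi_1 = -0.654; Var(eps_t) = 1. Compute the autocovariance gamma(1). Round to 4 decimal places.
\gamma(1) = -1.1428

Multiply the model equation by X_{t-k} and take expectations. With theta_0 = psi_0 = 1 and psi_j the MA(infinity) weights, this gives
  gamma(k) - sum_i phi_i gamma(k-i) = c_k,
  c_k = sigma^2 * sum_{j=k..q} theta_j psi_{j-k}   (c_k = 0 for k > q),
using gamma(-m) = gamma(m).
Pure AR (q = 0): c_0 = sigma^2 = 1, c_k = 0 for k >= 1.
Equations for k = 0 and k = 1 (AR order 1):
  gamma(0) = phi_1 gamma(1) + c_0
  gamma(1) = phi_1 gamma(0) + c_1
Substituting the second into the first: gamma(0) (1 - phi_1^2) = c_0 + phi_1 c_1, so
  gamma(0) = c_0 / (1 - phi_1^2) = 1 / (1 - (-0.654)^2) = 1 / 0.572284 = 1.747384.
  gamma(1) = phi_1 gamma(0) = (-0.654)(1.747384) = -1.142789.
Therefore gamma(1) = -1.1428 (to 4 decimal places).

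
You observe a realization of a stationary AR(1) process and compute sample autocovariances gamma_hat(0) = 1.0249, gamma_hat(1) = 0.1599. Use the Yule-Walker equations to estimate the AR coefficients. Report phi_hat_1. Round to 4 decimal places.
\hat\phi_{1} = 0.1560

The Yule-Walker equations for an AR(p) process read, in matrix form,
  Gamma_p phi = r_p,   with   (Gamma_p)_{ij} = gamma(|i - j|),
                       (r_p)_i = gamma(i),   i,j = 1..p.
Substitute the sample gammas (Toeplitz matrix and right-hand side of size 1):
  Gamma_p = [[1.0249]]
  r_p     = [0.1599]
With p = 1 this is the single equation gamma(0) phi_1 = gamma(1):
  phi_hat_1 = gamma(1) / gamma(0) = 0.1599 / 1.0249 = 0.1560.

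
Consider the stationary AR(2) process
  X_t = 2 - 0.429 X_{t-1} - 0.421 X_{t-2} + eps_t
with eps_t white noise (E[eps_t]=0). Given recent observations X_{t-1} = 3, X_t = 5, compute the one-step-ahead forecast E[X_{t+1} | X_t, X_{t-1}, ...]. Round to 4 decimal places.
E[X_{t+1} \mid \mathcal F_t] = -1.4080

For an AR(p) model X_t = c + sum_i phi_i X_{t-i} + eps_t, the
one-step-ahead conditional mean is
  E[X_{t+1} | X_t, ...] = c + sum_i phi_i X_{t+1-i}.
Substitute known values:
  E[X_{t+1} | ...] = 2 + (-0.429) * (5) + (-0.421) * (3)
                   = -1.4080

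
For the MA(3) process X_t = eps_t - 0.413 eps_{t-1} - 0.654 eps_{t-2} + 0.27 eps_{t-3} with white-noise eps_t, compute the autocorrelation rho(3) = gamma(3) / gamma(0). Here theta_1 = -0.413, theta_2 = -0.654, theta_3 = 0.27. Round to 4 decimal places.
\rho(3) = 0.1616

For an MA(q) process with theta_0 = 1, the autocovariance is
  gamma(k) = sigma^2 * sum_{i=0..q-k} theta_i * theta_{i+k},
and rho(k) = gamma(k) / gamma(0). Sigma^2 cancels.
  numerator   = (1)*(0.27) = 0.27.
  denominator = (1)^2 + (-0.413)^2 + (-0.654)^2 + (0.27)^2 = 1.671185.
  rho(3) = 0.27 / 1.671185 = 0.1616.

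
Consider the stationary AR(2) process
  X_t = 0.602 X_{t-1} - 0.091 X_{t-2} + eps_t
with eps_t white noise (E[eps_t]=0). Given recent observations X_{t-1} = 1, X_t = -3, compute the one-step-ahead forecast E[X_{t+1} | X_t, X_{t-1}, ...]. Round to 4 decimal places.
E[X_{t+1} \mid \mathcal F_t] = -1.8970

For an AR(p) model X_t = c + sum_i phi_i X_{t-i} + eps_t, the
one-step-ahead conditional mean is
  E[X_{t+1} | X_t, ...] = c + sum_i phi_i X_{t+1-i}.
Substitute known values:
  E[X_{t+1} | ...] = (0.602) * (-3) + (-0.091) * (1)
                   = -1.8970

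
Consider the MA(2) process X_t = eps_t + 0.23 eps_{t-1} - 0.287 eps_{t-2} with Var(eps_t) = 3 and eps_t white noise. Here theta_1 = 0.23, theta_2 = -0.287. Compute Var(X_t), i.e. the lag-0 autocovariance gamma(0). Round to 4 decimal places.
\gamma(0) = 3.4058

For an MA(q) process X_t = eps_t + sum_i theta_i eps_{t-i} with
Var(eps_t) = sigma^2, the variance is
  gamma(0) = sigma^2 * (1 + sum_i theta_i^2).
  sum_i theta_i^2 = (0.23)^2 + (-0.287)^2 = 0.0529 + 0.082369 = 0.135269.
  gamma(0) = 3 * (1 + 0.135269) = 3 * 1.135269 = 3.405807, which rounds to 3.4058.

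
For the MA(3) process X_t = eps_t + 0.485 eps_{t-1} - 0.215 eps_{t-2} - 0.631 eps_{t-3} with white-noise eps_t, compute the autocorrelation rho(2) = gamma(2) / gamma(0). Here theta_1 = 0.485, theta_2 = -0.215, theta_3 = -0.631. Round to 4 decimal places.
\rho(2) = -0.3102

For an MA(q) process with theta_0 = 1, the autocovariance is
  gamma(k) = sigma^2 * sum_{i=0..q-k} theta_i * theta_{i+k},
and rho(k) = gamma(k) / gamma(0). Sigma^2 cancels.
  numerator   = (1)*(-0.215) + (0.485)*(-0.631) = -0.521035.
  denominator = (1)^2 + (0.485)^2 + (-0.215)^2 + (-0.631)^2 = 1.679611.
  rho(2) = -0.521035 / 1.679611 = -0.3102.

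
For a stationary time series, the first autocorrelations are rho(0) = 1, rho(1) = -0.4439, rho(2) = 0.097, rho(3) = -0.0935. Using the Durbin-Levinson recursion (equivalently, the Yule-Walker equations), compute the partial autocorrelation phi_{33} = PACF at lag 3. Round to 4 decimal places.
\phi_{33} = -0.1270

The PACF at lag k is phi_{kk}, the last component of the solution
to the Yule-Walker system G_k phi = r_k where
  (G_k)_{ij} = rho(|i - j|), (r_k)_i = rho(i), i,j = 1..k.
Equivalently, Durbin-Levinson gives phi_{kk} iteratively:
  phi_{11} = rho(1)
  phi_{kk} = [rho(k) - sum_{j=1..k-1} phi_{k-1,j} rho(k-j)]
            / [1 - sum_{j=1..k-1} phi_{k-1,j} rho(j)],
  phi_{k,j} = phi_{k-1,j} - phi_{kk} phi_{k-1,k-j},  j = 1..k-1.
Step k = 1:
  phi_11 = rho(1) = -0.4439.
Step k = 2:
  phi_22 = [rho(2) - phi_11 rho(1)] / [1 - phi_11 rho(1)] = [0.097 - (-0.4439)(-0.4439)] / [1 - (-0.4439)(-0.4439)]
         = -0.10004721 / 0.80295279 = -0.124599.
  Update: phi_21 = phi_11 - phi_22 phi_11 = -0.4439 - (-0.124599)(-0.4439) = -0.49921.
Step k = 3:
  phi_33 = [rho(3) - phi_21 rho(2) - phi_22 rho(1)] / [1 - phi_21 rho(1) - phi_22 rho(2)]
    numerator   = -0.0935 - (-0.49921)(0.097) - (-0.124599)(-0.4439) = -0.10038622
    denominator = 1 - (-0.49921)(-0.4439) - (-0.124599)(0.097) = 0.790487
  phi_33 = -0.10038622 / 0.790487 = -0.127.
Therefore phi_{33} = -0.1270.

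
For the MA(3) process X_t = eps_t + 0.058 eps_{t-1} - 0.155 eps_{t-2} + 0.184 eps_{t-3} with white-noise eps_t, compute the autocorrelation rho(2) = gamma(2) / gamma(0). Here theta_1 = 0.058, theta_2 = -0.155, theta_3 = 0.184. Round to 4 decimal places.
\rho(2) = -0.1360

For an MA(q) process with theta_0 = 1, the autocovariance is
  gamma(k) = sigma^2 * sum_{i=0..q-k} theta_i * theta_{i+k},
and rho(k) = gamma(k) / gamma(0). Sigma^2 cancels.
  numerator   = (1)*(-0.155) + (0.058)*(0.184) = -0.144328.
  denominator = (1)^2 + (0.058)^2 + (-0.155)^2 + (0.184)^2 = 1.061245.
  rho(2) = -0.144328 / 1.061245 = -0.1360.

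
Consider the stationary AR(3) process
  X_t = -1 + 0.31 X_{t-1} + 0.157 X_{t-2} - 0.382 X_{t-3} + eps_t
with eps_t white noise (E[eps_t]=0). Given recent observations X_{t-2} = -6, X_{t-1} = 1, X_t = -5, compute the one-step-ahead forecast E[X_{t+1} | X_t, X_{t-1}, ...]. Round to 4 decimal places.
E[X_{t+1} \mid \mathcal F_t] = -0.1010

For an AR(p) model X_t = c + sum_i phi_i X_{t-i} + eps_t, the
one-step-ahead conditional mean is
  E[X_{t+1} | X_t, ...] = c + sum_i phi_i X_{t+1-i}.
Substitute known values:
  E[X_{t+1} | ...] = -1 + (0.31) * (-5) + (0.157) * (1) + (-0.382) * (-6)
                   = -0.1010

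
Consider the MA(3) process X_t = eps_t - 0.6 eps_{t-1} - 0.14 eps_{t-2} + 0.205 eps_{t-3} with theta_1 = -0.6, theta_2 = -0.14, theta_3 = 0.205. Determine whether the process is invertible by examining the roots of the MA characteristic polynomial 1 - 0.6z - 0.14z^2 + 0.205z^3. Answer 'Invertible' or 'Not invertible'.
\text{Invertible}

The MA(q) characteristic polynomial is P(z) = 1 - 0.6z - 0.14z^2 + 0.205z^3.
Invertibility requires all roots to lie outside the unit circle, i.e. |z| > 1 for every root.
Degree 3: look for a simple real root z0 first, then factor out (1 - z/z0) and solve the remaining quadratic.
Testing z0 = -2: P(-2) = 1 + (-0.6)(-2) + (-0.14)(-2)^2 + (0.205)(-2)^3
  = 1 + (1.2) + (-0.56) + (-1.64) = 0.  So z_0 = -2 is a root, |z_0| = 2.
Divide out the factor (1 + 0.5 z) = (1 - z/z0) (since 1/z0 = -0.5):
  P(z) = (1 + 0.5 z)(1 + (-1.1) z + (0.41) z^2)
  [check: z-coef -1.1 - (-0.5) = -0.6; z^2-coef 0.41 - (-0.5)(-1.1) = -0.14; z^3-coef -(-0.5)(0.41) = 0.205.]
Remaining roots from the quadratic factor 1 + (-1.1) z + (0.41) z^2:
  Set 1 + (-1.1) z + (0.41) z^2 = 0, i.e. a z^2 + b z + c = 0 with a = 0.41, b = -1.1, c = 1.
  Discriminant D = b^2 - 4ac = (-1.1)^2 - 4*(0.41)*1 = 1.21 - (1.64) = -0.43.
  D < 0, so the roots are the complex-conjugate pair z = (-b +/- i sqrt(-D)) / (2a) = 1.3415 +/- 0.7997i.
  For a conjugate pair |z|^2 = z * conj(z) = (product of roots) = c/a = 1/(0.41) = 2.439024, so |z| = sqrt(2.439024) = 1.5617 for both roots.
Moduli of all roots: 2.0000, 1.5617, 1.5617.
All moduli strictly greater than 1? Yes.
Verdict: Invertible.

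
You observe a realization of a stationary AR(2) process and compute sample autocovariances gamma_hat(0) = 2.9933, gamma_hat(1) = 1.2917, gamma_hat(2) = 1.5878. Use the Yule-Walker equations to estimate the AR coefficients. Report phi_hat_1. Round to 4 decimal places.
\hat\phi_{1} = 0.2490

The Yule-Walker equations for an AR(p) process read, in matrix form,
  Gamma_p phi = r_p,   with   (Gamma_p)_{ij} = gamma(|i - j|),
                       (r_p)_i = gamma(i),   i,j = 1..p.
Substitute the sample gammas (Toeplitz matrix and right-hand side of size 2):
  Gamma_p = [[2.9933, 1.2917], [1.2917, 2.9933]]
  r_p     = [1.2917, 1.5878]
Written out:
  2.9933 phi_1 + 1.2917 phi_2 = 1.2917
  1.2917 phi_1 + 2.9933 phi_2 = 1.5878
Solve by Cramer's rule:
  det = gamma(0)^2 - gamma(1)^2 = (2.9933)^2 - (1.2917)^2 = 8.95984489 - 1.66848889 = 7.291356
  phi_hat_1 = [gamma(1) gamma(0) - gamma(1) gamma(2)] / det = [(1.2917)(2.9933) - (1.2917)(1.5878)] / 7.291356 = 1.81548435 / 7.291356 = 0.249
  phi_hat_2 = [gamma(0) gamma(2) - gamma(1)^2] / det = [(2.9933)(1.5878) - (1.2917)^2] / 7.291356 = 3.08427285 / 7.291356 = 0.423
So phi_hat = [0.2490, 0.4230].
Therefore phi_hat_1 = 0.2490.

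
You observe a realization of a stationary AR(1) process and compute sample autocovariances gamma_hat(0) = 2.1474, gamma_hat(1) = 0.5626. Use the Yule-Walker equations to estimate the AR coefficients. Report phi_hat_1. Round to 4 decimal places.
\hat\phi_{1} = 0.2620

The Yule-Walker equations for an AR(p) process read, in matrix form,
  Gamma_p phi = r_p,   with   (Gamma_p)_{ij} = gamma(|i - j|),
                       (r_p)_i = gamma(i),   i,j = 1..p.
Substitute the sample gammas (Toeplitz matrix and right-hand side of size 1):
  Gamma_p = [[2.1474]]
  r_p     = [0.5626]
With p = 1 this is the single equation gamma(0) phi_1 = gamma(1):
  phi_hat_1 = gamma(1) / gamma(0) = 0.5626 / 2.1474 = 0.2620.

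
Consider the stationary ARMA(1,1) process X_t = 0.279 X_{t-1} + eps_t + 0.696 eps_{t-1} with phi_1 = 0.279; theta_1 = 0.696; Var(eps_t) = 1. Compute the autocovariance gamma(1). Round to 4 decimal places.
\gamma(1) = 1.2626

Multiply the model equation by X_{t-k} and take expectations. With theta_0 = psi_0 = 1 and psi_j the MA(infinity) weights, this gives
  gamma(k) - sum_i phi_i gamma(k-i) = c_k,
  c_k = sigma^2 * sum_{j=k..q} theta_j psi_{j-k}   (c_k = 0 for k > q),
using gamma(-m) = gamma(m).
psi-weights needed (psi_j = theta_j + sum_i phi_i psi_{j-i}):
  psi_1 = theta_1 + phi_1 = 0.696 + (0.279) = 0.975
Right-hand sides:
  c_0 = sigma^2 (1 + theta_1 psi_1) = 1 * (1 + (0.696)(0.975)) = 1 * 1.6786 = 1.6786
  c_1 = sigma^2 theta_1 = 1 * (0.696) = 0.696
  c_2 = 0
Equations for k = 0 and k = 1 (AR order 1):
  gamma(0) = phi_1 gamma(1) + c_0
  gamma(1) = phi_1 gamma(0) + c_1
Substituting the second into the first: gamma(0) (1 - phi_1^2) = c_0 + phi_1 c_1, so
  gamma(0) = (c_0 + phi_1 c_1) / (1 - phi_1^2) = (1.6786 + (0.279)(0.696)) / (1 - (0.279)^2) = 1.872784 / 0.922159 = 2.030869.
  gamma(1) = phi_1 gamma(0) + c_1 = (0.279)(2.030869) + (0.696) = 1.262612.
Therefore gamma(1) = 1.2626 (to 4 decimal places).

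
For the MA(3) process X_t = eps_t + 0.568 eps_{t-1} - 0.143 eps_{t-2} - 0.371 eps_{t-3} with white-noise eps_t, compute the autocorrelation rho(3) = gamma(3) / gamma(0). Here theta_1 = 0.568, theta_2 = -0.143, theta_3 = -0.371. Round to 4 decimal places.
\rho(3) = -0.2506

For an MA(q) process with theta_0 = 1, the autocovariance is
  gamma(k) = sigma^2 * sum_{i=0..q-k} theta_i * theta_{i+k},
and rho(k) = gamma(k) / gamma(0). Sigma^2 cancels.
  numerator   = (1)*(-0.371) = -0.371.
  denominator = (1)^2 + (0.568)^2 + (-0.143)^2 + (-0.371)^2 = 1.480714.
  rho(3) = -0.371 / 1.480714 = -0.2506.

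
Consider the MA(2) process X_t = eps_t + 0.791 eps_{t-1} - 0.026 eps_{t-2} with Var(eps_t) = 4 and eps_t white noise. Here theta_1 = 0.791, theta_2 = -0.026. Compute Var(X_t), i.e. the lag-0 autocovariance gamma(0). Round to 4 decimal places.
\gamma(0) = 6.5054

For an MA(q) process X_t = eps_t + sum_i theta_i eps_{t-i} with
Var(eps_t) = sigma^2, the variance is
  gamma(0) = sigma^2 * (1 + sum_i theta_i^2).
  sum_i theta_i^2 = (0.791)^2 + (-0.026)^2 = 0.625681 + 0.000676 = 0.626357.
  gamma(0) = 4 * (1 + 0.626357) = 4 * 1.626357 = 6.505428, which rounds to 6.5054.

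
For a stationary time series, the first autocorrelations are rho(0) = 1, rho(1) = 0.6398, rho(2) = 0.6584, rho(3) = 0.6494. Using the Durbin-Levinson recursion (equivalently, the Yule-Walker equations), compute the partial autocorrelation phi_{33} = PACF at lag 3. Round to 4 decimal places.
\phi_{33} = 0.2800

The PACF at lag k is phi_{kk}, the last component of the solution
to the Yule-Walker system G_k phi = r_k where
  (G_k)_{ij} = rho(|i - j|), (r_k)_i = rho(i), i,j = 1..k.
Equivalently, Durbin-Levinson gives phi_{kk} iteratively:
  phi_{11} = rho(1)
  phi_{kk} = [rho(k) - sum_{j=1..k-1} phi_{k-1,j} rho(k-j)]
            / [1 - sum_{j=1..k-1} phi_{k-1,j} rho(j)],
  phi_{k,j} = phi_{k-1,j} - phi_{kk} phi_{k-1,k-j},  j = 1..k-1.
Step k = 1:
  phi_11 = rho(1) = 0.6398.
Step k = 2:
  phi_22 = [rho(2) - phi_11 rho(1)] / [1 - phi_11 rho(1)] = [0.6584 - (0.6398)(0.6398)] / [1 - (0.6398)(0.6398)]
         = 0.24905596 / 0.59065596 = 0.42166.
  Update: phi_21 = phi_11 - phi_22 phi_11 = 0.6398 - (0.42166)(0.6398) = 0.370022.
Step k = 3:
  phi_33 = [rho(3) - phi_21 rho(2) - phi_22 rho(1)] / [1 - phi_21 rho(1) - phi_22 rho(2)]
    numerator   = 0.6494 - (0.370022)(0.6584) - (0.42166)(0.6398) = 0.1359995
    denominator = 1 - (0.370022)(0.6398) - (0.42166)(0.6584) = 0.48563904
  phi_33 = 0.1359995 / 0.48563904 = 0.28.
Therefore phi_{33} = 0.2800.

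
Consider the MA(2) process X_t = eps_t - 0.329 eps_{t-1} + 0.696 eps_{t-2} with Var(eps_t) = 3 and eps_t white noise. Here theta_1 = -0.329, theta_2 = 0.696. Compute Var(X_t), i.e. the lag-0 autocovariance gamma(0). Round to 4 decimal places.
\gamma(0) = 4.7780

For an MA(q) process X_t = eps_t + sum_i theta_i eps_{t-i} with
Var(eps_t) = sigma^2, the variance is
  gamma(0) = sigma^2 * (1 + sum_i theta_i^2).
  sum_i theta_i^2 = (-0.329)^2 + (0.696)^2 = 0.108241 + 0.484416 = 0.592657.
  gamma(0) = 3 * (1 + 0.592657) = 3 * 1.592657 = 4.777971, which rounds to 4.7780.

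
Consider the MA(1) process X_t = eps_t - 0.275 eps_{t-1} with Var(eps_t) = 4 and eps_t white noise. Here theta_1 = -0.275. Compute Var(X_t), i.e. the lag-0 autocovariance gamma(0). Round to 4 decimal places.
\gamma(0) = 4.3025

For an MA(q) process X_t = eps_t + sum_i theta_i eps_{t-i} with
Var(eps_t) = sigma^2, the variance is
  gamma(0) = sigma^2 * (1 + sum_i theta_i^2).
  sum_i theta_i^2 = (-0.275)^2 = 0.075625.
  gamma(0) = 4 * (1 + 0.075625) = 4 * 1.075625 = 4.3025.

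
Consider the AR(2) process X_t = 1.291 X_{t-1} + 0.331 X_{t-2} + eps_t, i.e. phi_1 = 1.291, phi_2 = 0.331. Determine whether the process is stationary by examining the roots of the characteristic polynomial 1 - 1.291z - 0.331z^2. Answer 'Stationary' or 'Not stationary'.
\text{Not stationary}

The AR(p) characteristic polynomial is P(z) = 1 - 1.291z - 0.331z^2.
Stationarity requires all roots to lie outside the unit circle, i.e. |z| > 1 for every root.
Set 1 + (-1.291) z + (-0.331) z^2 = 0, i.e. a z^2 + b z + c = 0 with a = -0.331, b = -1.291, c = 1.
Discriminant D = b^2 - 4ac = (-1.291)^2 - 4*(-0.331)*1 = 1.666681 - (-1.324) = 2.990681.
D >= 0, so the roots are real: z = (-b +/- sqrt(D)) / (2a) = (1.291 +/- 1.729359) / (-0.662).
  z_1 = (1.291 + 1.729359) / (-0.662) = -4.5625,   |z_1| = 4.5625.
  z_2 = (1.291 - 1.729359) / (-0.662) = 0.6622,   |z_2| = 0.6622.
Moduli of all roots: 4.5625, 0.6622.
All moduli strictly greater than 1? No.
Verdict: Not stationary.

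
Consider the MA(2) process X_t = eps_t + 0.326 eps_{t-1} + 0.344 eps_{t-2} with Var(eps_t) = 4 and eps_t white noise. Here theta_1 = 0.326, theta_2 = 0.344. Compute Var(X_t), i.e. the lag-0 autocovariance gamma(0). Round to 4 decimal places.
\gamma(0) = 4.8984

For an MA(q) process X_t = eps_t + sum_i theta_i eps_{t-i} with
Var(eps_t) = sigma^2, the variance is
  gamma(0) = sigma^2 * (1 + sum_i theta_i^2).
  sum_i theta_i^2 = (0.326)^2 + (0.344)^2 = 0.106276 + 0.118336 = 0.224612.
  gamma(0) = 4 * (1 + 0.224612) = 4 * 1.224612 = 4.898448, which rounds to 4.8984.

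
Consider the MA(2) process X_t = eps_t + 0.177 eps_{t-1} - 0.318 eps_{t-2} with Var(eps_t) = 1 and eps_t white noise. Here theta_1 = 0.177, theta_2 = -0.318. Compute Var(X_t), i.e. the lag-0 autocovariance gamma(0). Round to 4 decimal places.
\gamma(0) = 1.1325

For an MA(q) process X_t = eps_t + sum_i theta_i eps_{t-i} with
Var(eps_t) = sigma^2, the variance is
  gamma(0) = sigma^2 * (1 + sum_i theta_i^2).
  sum_i theta_i^2 = (0.177)^2 + (-0.318)^2 = 0.031329 + 0.101124 = 0.132453.
  gamma(0) = 1 * (1 + 0.132453) = 1 * 1.132453 = 1.132453, which rounds to 1.1325.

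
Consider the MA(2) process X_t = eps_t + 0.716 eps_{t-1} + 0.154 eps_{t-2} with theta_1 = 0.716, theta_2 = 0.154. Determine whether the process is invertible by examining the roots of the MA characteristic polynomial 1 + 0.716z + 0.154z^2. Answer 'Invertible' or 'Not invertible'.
\text{Invertible}

The MA(q) characteristic polynomial is P(z) = 1 + 0.716z + 0.154z^2.
Invertibility requires all roots to lie outside the unit circle, i.e. |z| > 1 for every root.
Set 1 + (0.716) z + (0.154) z^2 = 0, i.e. a z^2 + b z + c = 0 with a = 0.154, b = 0.716, c = 1.
Discriminant D = b^2 - 4ac = (0.716)^2 - 4*(0.154)*1 = 0.512656 - (0.616) = -0.103344.
D < 0, so the roots are the complex-conjugate pair z = (-b +/- i sqrt(-D)) / (2a) = -2.3247 +/- 1.0437i.
For a conjugate pair |z|^2 = z * conj(z) = (product of roots) = c/a = 1/(0.154) = 6.493506, so |z| = sqrt(6.493506) = 2.5482 for both roots.
Moduli of all roots: 2.5482, 2.5482.
All moduli strictly greater than 1? Yes.
Verdict: Invertible.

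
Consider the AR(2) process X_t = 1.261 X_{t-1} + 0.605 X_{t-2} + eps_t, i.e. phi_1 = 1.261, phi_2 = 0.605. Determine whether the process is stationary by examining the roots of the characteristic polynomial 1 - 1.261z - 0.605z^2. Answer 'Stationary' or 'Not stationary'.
\text{Not stationary}

The AR(p) characteristic polynomial is P(z) = 1 - 1.261z - 0.605z^2.
Stationarity requires all roots to lie outside the unit circle, i.e. |z| > 1 for every root.
Set 1 + (-1.261) z + (-0.605) z^2 = 0, i.e. a z^2 + b z + c = 0 with a = -0.605, b = -1.261, c = 1.
Discriminant D = b^2 - 4ac = (-1.261)^2 - 4*(-0.605)*1 = 1.590121 - (-2.42) = 4.010121.
D >= 0, so the roots are real: z = (-b +/- sqrt(D)) / (2a) = (1.261 +/- 2.002529) / (-1.21).
  z_1 = (1.261 + 2.002529) / (-1.21) = -2.6971,   |z_1| = 2.6971.
  z_2 = (1.261 - 2.002529) / (-1.21) = 0.6128,   |z_2| = 0.6128.
Moduli of all roots: 2.6971, 0.6128.
All moduli strictly greater than 1? No.
Verdict: Not stationary.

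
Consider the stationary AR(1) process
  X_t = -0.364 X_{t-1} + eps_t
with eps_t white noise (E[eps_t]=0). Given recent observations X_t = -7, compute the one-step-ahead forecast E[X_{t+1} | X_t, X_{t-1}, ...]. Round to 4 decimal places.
E[X_{t+1} \mid \mathcal F_t] = 2.5480

For an AR(p) model X_t = c + sum_i phi_i X_{t-i} + eps_t, the
one-step-ahead conditional mean is
  E[X_{t+1} | X_t, ...] = c + sum_i phi_i X_{t+1-i}.
Substitute known values:
  E[X_{t+1} | ...] = (-0.364) * (-7)
                   = 2.5480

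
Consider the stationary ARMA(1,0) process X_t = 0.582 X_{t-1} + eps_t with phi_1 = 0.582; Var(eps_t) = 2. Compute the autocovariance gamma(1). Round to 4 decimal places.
\gamma(1) = 1.7602

Multiply the model equation by X_{t-k} and take expectations. With theta_0 = psi_0 = 1 and psi_j the MA(infinity) weights, this gives
  gamma(k) - sum_i phi_i gamma(k-i) = c_k,
  c_k = sigma^2 * sum_{j=k..q} theta_j psi_{j-k}   (c_k = 0 for k > q),
using gamma(-m) = gamma(m).
Pure AR (q = 0): c_0 = sigma^2 = 2, c_k = 0 for k >= 1.
Equations for k = 0 and k = 1 (AR order 1):
  gamma(0) = phi_1 gamma(1) + c_0
  gamma(1) = phi_1 gamma(0) + c_1
Substituting the second into the first: gamma(0) (1 - phi_1^2) = c_0 + phi_1 c_1, so
  gamma(0) = c_0 / (1 - phi_1^2) = 2 / (1 - (0.582)^2) = 2 / 0.661276 = 3.024456.
  gamma(1) = phi_1 gamma(0) = (0.582)(3.024456) = 1.760233.
Therefore gamma(1) = 1.7602 (to 4 decimal places).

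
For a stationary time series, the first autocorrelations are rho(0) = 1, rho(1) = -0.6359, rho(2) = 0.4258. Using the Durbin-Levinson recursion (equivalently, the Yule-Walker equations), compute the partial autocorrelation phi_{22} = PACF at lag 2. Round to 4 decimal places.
\phi_{22} = 0.0360

The PACF at lag k is phi_{kk}, the last component of the solution
to the Yule-Walker system G_k phi = r_k where
  (G_k)_{ij} = rho(|i - j|), (r_k)_i = rho(i), i,j = 1..k.
Equivalently, Durbin-Levinson gives phi_{kk} iteratively:
  phi_{11} = rho(1)
  phi_{kk} = [rho(k) - sum_{j=1..k-1} phi_{k-1,j} rho(k-j)]
            / [1 - sum_{j=1..k-1} phi_{k-1,j} rho(j)],
  phi_{k,j} = phi_{k-1,j} - phi_{kk} phi_{k-1,k-j},  j = 1..k-1.
Step k = 1:
  phi_11 = rho(1) = -0.6359.
Step k = 2:
  phi_22 = [rho(2) - phi_11 rho(1)] / [1 - phi_11 rho(1)] = [0.4258 - (-0.6359)(-0.6359)] / [1 - (-0.6359)(-0.6359)]
         = 0.02143119 / 0.59563119 = 0.036.
Therefore phi_{22} = 0.0360.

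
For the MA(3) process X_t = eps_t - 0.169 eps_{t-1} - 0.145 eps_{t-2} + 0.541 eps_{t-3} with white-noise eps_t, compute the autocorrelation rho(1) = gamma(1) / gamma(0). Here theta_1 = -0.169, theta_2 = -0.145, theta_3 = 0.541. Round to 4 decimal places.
\rho(1) = -0.1661

For an MA(q) process with theta_0 = 1, the autocovariance is
  gamma(k) = sigma^2 * sum_{i=0..q-k} theta_i * theta_{i+k},
and rho(k) = gamma(k) / gamma(0). Sigma^2 cancels.
  numerator   = (1)*(-0.169) + (-0.169)*(-0.145) + (-0.145)*(0.541) = -0.22294.
  denominator = (1)^2 + (-0.169)^2 + (-0.145)^2 + (0.541)^2 = 1.342267.
  rho(1) = -0.22294 / 1.342267 = -0.1661.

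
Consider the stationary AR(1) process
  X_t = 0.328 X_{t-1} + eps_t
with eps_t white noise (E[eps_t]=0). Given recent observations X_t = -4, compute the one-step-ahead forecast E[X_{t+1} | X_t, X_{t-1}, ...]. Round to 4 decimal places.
E[X_{t+1} \mid \mathcal F_t] = -1.3120

For an AR(p) model X_t = c + sum_i phi_i X_{t-i} + eps_t, the
one-step-ahead conditional mean is
  E[X_{t+1} | X_t, ...] = c + sum_i phi_i X_{t+1-i}.
Substitute known values:
  E[X_{t+1} | ...] = (0.328) * (-4)
                   = -1.3120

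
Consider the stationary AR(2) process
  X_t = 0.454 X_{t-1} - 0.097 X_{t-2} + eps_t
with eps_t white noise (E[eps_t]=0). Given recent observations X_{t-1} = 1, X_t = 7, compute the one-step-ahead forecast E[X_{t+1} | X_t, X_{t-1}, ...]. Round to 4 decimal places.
E[X_{t+1} \mid \mathcal F_t] = 3.0810

For an AR(p) model X_t = c + sum_i phi_i X_{t-i} + eps_t, the
one-step-ahead conditional mean is
  E[X_{t+1} | X_t, ...] = c + sum_i phi_i X_{t+1-i}.
Substitute known values:
  E[X_{t+1} | ...] = (0.454) * (7) + (-0.097) * (1)
                   = 3.0810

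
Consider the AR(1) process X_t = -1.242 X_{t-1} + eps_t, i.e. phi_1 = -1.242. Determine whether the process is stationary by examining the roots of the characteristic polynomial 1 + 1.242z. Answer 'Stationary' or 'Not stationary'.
\text{Not stationary}

The AR(p) characteristic polynomial is P(z) = 1 + 1.242z.
Stationarity requires all roots to lie outside the unit circle, i.e. |z| > 1 for every root.
This is linear in z: 1 + (1.242) z = 0  =>  z = -1/(1.242) = -0.805153,  |z| = 0.805153.
Moduli of all roots: 0.8052.
All moduli strictly greater than 1? No.
Verdict: Not stationary.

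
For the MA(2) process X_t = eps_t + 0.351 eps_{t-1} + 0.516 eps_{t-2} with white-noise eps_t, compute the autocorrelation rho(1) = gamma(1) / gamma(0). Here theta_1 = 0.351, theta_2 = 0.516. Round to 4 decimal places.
\rho(1) = 0.3830

For an MA(q) process with theta_0 = 1, the autocovariance is
  gamma(k) = sigma^2 * sum_{i=0..q-k} theta_i * theta_{i+k},
and rho(k) = gamma(k) / gamma(0). Sigma^2 cancels.
  numerator   = (1)*(0.351) + (0.351)*(0.516) = 0.532116.
  denominator = (1)^2 + (0.351)^2 + (0.516)^2 = 1.389457.
  rho(1) = 0.532116 / 1.389457 = 0.3830.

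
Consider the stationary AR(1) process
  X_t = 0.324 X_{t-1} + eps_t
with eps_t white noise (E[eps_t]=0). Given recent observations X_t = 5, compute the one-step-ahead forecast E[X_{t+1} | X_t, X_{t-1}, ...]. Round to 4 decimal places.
E[X_{t+1} \mid \mathcal F_t] = 1.6200

For an AR(p) model X_t = c + sum_i phi_i X_{t-i} + eps_t, the
one-step-ahead conditional mean is
  E[X_{t+1} | X_t, ...] = c + sum_i phi_i X_{t+1-i}.
Substitute known values:
  E[X_{t+1} | ...] = (0.324) * (5)
                   = 1.6200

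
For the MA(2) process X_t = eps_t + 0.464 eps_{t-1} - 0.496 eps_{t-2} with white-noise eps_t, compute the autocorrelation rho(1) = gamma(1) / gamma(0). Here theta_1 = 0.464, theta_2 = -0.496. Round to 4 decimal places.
\rho(1) = 0.1600

For an MA(q) process with theta_0 = 1, the autocovariance is
  gamma(k) = sigma^2 * sum_{i=0..q-k} theta_i * theta_{i+k},
and rho(k) = gamma(k) / gamma(0). Sigma^2 cancels.
  numerator   = (1)*(0.464) + (0.464)*(-0.496) = 0.233856.
  denominator = (1)^2 + (0.464)^2 + (-0.496)^2 = 1.461312.
  rho(1) = 0.233856 / 1.461312 = 0.1600.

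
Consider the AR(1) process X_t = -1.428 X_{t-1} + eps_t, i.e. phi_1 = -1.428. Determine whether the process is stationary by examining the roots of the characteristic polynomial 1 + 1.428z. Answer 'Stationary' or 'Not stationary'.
\text{Not stationary}

The AR(p) characteristic polynomial is P(z) = 1 + 1.428z.
Stationarity requires all roots to lie outside the unit circle, i.e. |z| > 1 for every root.
This is linear in z: 1 + (1.428) z = 0  =>  z = -1/(1.428) = -0.70028,  |z| = 0.70028.
Moduli of all roots: 0.7003.
All moduli strictly greater than 1? No.
Verdict: Not stationary.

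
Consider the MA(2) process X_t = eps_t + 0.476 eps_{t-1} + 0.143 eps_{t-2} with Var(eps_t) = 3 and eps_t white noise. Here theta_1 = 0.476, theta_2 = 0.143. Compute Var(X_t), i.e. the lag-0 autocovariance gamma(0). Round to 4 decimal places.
\gamma(0) = 3.7411

For an MA(q) process X_t = eps_t + sum_i theta_i eps_{t-i} with
Var(eps_t) = sigma^2, the variance is
  gamma(0) = sigma^2 * (1 + sum_i theta_i^2).
  sum_i theta_i^2 = (0.476)^2 + (0.143)^2 = 0.226576 + 0.020449 = 0.247025.
  gamma(0) = 3 * (1 + 0.247025) = 3 * 1.247025 = 3.741075, which rounds to 3.7411.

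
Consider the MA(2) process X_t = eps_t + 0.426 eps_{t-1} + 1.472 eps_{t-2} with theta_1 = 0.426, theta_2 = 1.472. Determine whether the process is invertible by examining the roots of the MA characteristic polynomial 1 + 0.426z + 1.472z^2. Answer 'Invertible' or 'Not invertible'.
\text{Not invertible}

The MA(q) characteristic polynomial is P(z) = 1 + 0.426z + 1.472z^2.
Invertibility requires all roots to lie outside the unit circle, i.e. |z| > 1 for every root.
Set 1 + (0.426) z + (1.472) z^2 = 0, i.e. a z^2 + b z + c = 0 with a = 1.472, b = 0.426, c = 1.
Discriminant D = b^2 - 4ac = (0.426)^2 - 4*(1.472)*1 = 0.181476 - (5.888) = -5.706524.
D < 0, so the roots are the complex-conjugate pair z = (-b +/- i sqrt(-D)) / (2a) = -0.1447 +/- 0.8114i.
For a conjugate pair |z|^2 = z * conj(z) = (product of roots) = c/a = 1/(1.472) = 0.679348, so |z| = sqrt(0.679348) = 0.8242 for both roots.
Moduli of all roots: 0.8242, 0.8242.
All moduli strictly greater than 1? No.
Verdict: Not invertible.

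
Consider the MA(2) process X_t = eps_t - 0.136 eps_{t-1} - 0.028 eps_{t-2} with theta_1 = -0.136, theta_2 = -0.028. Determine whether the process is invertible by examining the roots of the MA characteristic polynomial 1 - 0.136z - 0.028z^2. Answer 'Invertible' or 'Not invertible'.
\text{Invertible}

The MA(q) characteristic polynomial is P(z) = 1 - 0.136z - 0.028z^2.
Invertibility requires all roots to lie outside the unit circle, i.e. |z| > 1 for every root.
Set 1 + (-0.136) z + (-0.028) z^2 = 0, i.e. a z^2 + b z + c = 0 with a = -0.028, b = -0.136, c = 1.
Discriminant D = b^2 - 4ac = (-0.136)^2 - 4*(-0.028)*1 = 0.018496 - (-0.112) = 0.130496.
D >= 0, so the roots are real: z = (-b +/- sqrt(D)) / (2a) = (0.136 +/- 0.361242) / (-0.056).
  z_1 = (0.136 + 0.361242) / (-0.056) = -8.8793,   |z_1| = 8.8793.
  z_2 = (0.136 - 0.361242) / (-0.056) = 4.0222,   |z_2| = 4.0222.
Moduli of all roots: 8.8793, 4.0222.
All moduli strictly greater than 1? Yes.
Verdict: Invertible.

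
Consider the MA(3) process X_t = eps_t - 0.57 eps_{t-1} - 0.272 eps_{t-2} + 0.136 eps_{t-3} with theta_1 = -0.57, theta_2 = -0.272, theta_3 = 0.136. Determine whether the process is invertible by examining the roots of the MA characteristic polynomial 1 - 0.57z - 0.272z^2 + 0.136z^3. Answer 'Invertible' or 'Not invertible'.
\text{Invertible}

The MA(q) characteristic polynomial is P(z) = 1 - 0.57z - 0.272z^2 + 0.136z^3.
Invertibility requires all roots to lie outside the unit circle, i.e. |z| > 1 for every root.
Degree 3: look for a simple real root z0 first, then factor out (1 - z/z0) and solve the remaining quadratic.
Testing z0 = 2.5: P(2.5) = 1 + (-0.57)(2.5) + (-0.272)(2.5)^2 + (0.136)(2.5)^3
  = 1 + (-1.425) + (-1.7) + (2.125) = 0.  So z_0 = 2.5 is a root, |z_0| = 2.5.
Divide out the factor (1 - 0.4 z) = (1 - z/z0) (since 1/z0 = 0.4):
  P(z) = (1 - 0.4 z)(1 + (-0.17) z + (-0.34) z^2)
  [check: z-coef -0.17 - (0.4) = -0.57; z^2-coef -0.34 - (0.4)(-0.17) = -0.272; z^3-coef -(0.4)(-0.34) = 0.136.]
Remaining roots from the quadratic factor 1 + (-0.17) z + (-0.34) z^2:
  Set 1 + (-0.17) z + (-0.34) z^2 = 0, i.e. a z^2 + b z + c = 0 with a = -0.34, b = -0.17, c = 1.
  Discriminant D = b^2 - 4ac = (-0.17)^2 - 4*(-0.34)*1 = 0.0289 - (-1.36) = 1.3889.
  D >= 0, so the roots are real: z = (-b +/- sqrt(D)) / (2a) = (0.17 +/- 1.178516) / (-0.68).
    z_1 = (0.17 + 1.178516) / (-0.68) = -1.9831,   |z_1| = 1.9831.
    z_2 = (0.17 - 1.178516) / (-0.68) = 1.4831,   |z_2| = 1.4831.
Moduli of all roots: 2.5000, 1.9831, 1.4831.
All moduli strictly greater than 1? Yes.
Verdict: Invertible.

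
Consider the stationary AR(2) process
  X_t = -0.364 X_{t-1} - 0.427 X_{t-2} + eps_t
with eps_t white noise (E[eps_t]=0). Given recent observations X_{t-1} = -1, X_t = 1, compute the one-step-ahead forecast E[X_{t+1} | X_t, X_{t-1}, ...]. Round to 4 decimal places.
E[X_{t+1} \mid \mathcal F_t] = 0.0630

For an AR(p) model X_t = c + sum_i phi_i X_{t-i} + eps_t, the
one-step-ahead conditional mean is
  E[X_{t+1} | X_t, ...] = c + sum_i phi_i X_{t+1-i}.
Substitute known values:
  E[X_{t+1} | ...] = (-0.364) * (1) + (-0.427) * (-1)
                   = 0.0630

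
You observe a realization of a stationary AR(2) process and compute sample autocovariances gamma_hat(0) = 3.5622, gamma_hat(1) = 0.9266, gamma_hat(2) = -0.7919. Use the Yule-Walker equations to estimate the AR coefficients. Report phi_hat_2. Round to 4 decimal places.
\hat\phi_{2} = -0.3110

The Yule-Walker equations for an AR(p) process read, in matrix form,
  Gamma_p phi = r_p,   with   (Gamma_p)_{ij} = gamma(|i - j|),
                       (r_p)_i = gamma(i),   i,j = 1..p.
Substitute the sample gammas (Toeplitz matrix and right-hand side of size 2):
  Gamma_p = [[3.5622, 0.9266], [0.9266, 3.5622]]
  r_p     = [0.9266, -0.7919]
Written out:
  3.5622 phi_1 + 0.9266 phi_2 = 0.9266
  0.9266 phi_1 + 3.5622 phi_2 = -0.7919
Solve by Cramer's rule:
  det = gamma(0)^2 - gamma(1)^2 = (3.5622)^2 - (0.9266)^2 = 12.68926884 - 0.85858756 = 11.83068128
  phi_hat_1 = [gamma(1) gamma(0) - gamma(1) gamma(2)] / det = [(0.9266)(3.5622) - (0.9266)(-0.7919)] / 11.83068128 = 4.03450906 / 11.83068128 = 0.341
  phi_hat_2 = [gamma(0) gamma(2) - gamma(1)^2] / det = [(3.5622)(-0.7919) - (0.9266)^2] / 11.83068128 = -3.67949374 / 11.83068128 = -0.311
So phi_hat = [0.3410, -0.3110].
Therefore phi_hat_2 = -0.3110.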